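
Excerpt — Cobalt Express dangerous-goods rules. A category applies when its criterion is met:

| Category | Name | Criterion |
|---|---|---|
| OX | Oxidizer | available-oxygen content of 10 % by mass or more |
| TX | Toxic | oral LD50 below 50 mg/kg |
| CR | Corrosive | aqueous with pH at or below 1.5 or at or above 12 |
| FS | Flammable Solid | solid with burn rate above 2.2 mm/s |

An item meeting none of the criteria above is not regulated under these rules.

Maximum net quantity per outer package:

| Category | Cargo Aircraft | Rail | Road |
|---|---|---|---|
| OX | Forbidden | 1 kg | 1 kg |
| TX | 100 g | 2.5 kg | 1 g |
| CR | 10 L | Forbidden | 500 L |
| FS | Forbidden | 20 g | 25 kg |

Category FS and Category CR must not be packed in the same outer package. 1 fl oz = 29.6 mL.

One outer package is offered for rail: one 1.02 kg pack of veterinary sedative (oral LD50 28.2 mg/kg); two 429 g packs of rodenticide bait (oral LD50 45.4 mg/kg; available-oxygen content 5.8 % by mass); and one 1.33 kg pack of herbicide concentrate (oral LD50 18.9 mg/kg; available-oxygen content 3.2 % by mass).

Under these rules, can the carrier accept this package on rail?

No

Veterinary sedative: oral LD50 28.2 mg/kg < 50 mg/kg → Category TX (Toxic).
Oral LD50 45.4 mg/kg meets the Category TX criterion (Toxic), so the rodenticide bait is Category TX.
Herbicide concentrate: oral LD50 18.9 mg/kg < 50 mg/kg → Category TX (Toxic).
Total Category TX: 1.02 kg + (two 429 g packs = 858 g) + 1.33 kg = 3.208 kg.
3.208 kg > 2.5 kg (rail limit, Category TX) — over the limit.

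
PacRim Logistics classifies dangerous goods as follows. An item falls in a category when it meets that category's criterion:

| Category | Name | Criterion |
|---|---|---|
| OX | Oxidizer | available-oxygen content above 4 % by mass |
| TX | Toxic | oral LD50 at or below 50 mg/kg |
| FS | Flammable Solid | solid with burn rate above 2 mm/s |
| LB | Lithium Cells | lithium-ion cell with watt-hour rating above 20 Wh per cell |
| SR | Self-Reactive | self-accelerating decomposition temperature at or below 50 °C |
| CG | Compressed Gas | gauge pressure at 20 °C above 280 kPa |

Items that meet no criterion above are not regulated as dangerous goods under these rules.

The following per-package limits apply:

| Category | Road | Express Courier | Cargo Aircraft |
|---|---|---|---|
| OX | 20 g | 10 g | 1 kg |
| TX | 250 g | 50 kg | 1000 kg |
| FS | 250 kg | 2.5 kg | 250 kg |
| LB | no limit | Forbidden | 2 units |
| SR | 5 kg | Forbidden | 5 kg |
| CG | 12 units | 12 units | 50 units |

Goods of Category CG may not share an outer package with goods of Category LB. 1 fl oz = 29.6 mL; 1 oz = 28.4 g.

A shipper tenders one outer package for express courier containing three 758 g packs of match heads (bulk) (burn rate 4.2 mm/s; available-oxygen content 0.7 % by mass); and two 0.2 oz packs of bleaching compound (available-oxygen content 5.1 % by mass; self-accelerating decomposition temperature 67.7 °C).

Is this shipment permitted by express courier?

Burn rate 4.2 mm/s meets the Category FS criterion (Flammable Solid), so the match heads (bulk) are Category FS.
The bleaching compound has available-oxygen content 5.1 % by mass, which is > 4 % by mass, so it is Category OX (Oxidizer).
Category OX quantity: two 0.2 oz packs = 11.36 g.
11.36 g > 10 g (express courier limit, Category OX) — over the limit.
Category FS quantity: three 758 g packs = 2.274 kg.
That is within the Category FS express courier limit of 2.5 kg.
The segregation rule (Category CG with Category LB) does not apply to Category OX with Category FS.

No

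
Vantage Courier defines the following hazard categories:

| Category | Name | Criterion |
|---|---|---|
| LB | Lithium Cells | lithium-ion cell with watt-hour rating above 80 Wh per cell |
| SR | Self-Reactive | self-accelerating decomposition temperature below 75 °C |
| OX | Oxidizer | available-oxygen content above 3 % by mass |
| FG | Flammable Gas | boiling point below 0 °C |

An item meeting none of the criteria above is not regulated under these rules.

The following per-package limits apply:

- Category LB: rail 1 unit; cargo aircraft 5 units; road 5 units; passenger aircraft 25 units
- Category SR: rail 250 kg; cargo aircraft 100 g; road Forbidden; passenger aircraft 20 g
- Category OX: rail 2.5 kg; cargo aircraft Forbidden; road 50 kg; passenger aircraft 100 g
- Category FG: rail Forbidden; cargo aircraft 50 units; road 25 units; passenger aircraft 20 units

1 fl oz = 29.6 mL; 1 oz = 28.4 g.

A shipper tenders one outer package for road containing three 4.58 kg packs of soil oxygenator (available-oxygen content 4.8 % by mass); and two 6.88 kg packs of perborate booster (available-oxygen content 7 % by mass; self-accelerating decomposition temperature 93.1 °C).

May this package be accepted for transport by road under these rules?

The soil oxygenator has available-oxygen content 4.8 % by mass, which is > 3 % by mass, so it is Category OX (Oxidizer).
Available-oxygen content 7 % by mass meets the Category OX criterion (Oxidizer), so the perborate booster is Category OX.
Category OX net quantity: (three 4.58 kg packs = 13.74 kg) + (two 6.88 kg packs = 13.76 kg) = 27.5 kg.
27.5 kg ≤ 50 kg (road limit, Category OX) — within limit.

Yes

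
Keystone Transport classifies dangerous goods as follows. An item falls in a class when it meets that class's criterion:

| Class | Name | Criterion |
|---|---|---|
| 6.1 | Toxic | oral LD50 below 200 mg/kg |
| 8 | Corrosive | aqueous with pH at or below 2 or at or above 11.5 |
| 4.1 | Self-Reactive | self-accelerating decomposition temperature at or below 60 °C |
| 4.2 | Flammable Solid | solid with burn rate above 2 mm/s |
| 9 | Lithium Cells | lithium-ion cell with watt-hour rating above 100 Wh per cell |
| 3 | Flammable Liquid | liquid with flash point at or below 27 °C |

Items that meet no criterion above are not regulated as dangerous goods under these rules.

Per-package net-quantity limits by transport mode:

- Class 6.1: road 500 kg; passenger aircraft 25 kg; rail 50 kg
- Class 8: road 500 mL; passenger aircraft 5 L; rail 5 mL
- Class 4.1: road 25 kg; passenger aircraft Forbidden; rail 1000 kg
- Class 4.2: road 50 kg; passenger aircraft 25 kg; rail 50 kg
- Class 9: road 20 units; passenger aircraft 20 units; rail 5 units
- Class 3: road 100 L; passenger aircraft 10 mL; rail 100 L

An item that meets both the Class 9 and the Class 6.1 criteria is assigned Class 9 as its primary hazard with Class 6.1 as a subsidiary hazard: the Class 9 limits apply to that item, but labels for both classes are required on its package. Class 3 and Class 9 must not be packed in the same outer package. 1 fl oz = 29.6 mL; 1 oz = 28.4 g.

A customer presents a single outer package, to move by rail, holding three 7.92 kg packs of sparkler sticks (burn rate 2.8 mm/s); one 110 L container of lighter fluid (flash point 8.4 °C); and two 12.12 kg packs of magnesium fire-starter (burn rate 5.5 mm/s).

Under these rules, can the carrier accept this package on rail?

Burn rate 2.8 mm/s meets the Class 4.2 criterion (Flammable Solid), so the sparkler sticks are Class 4.2.
Flash point 8.4 °C meets the Class 3 criterion (Flammable Liquid), so the lighter fluid is Class 3.
Burn rate 5.5 mm/s meets the Class 4.2 criterion (Flammable Solid), so the magnesium fire-starter is Class 4.2.
Class 3 quantity: 110 L.
110 L exceeds the rail limit of 100 L for Class 3.
Class 4.2 net quantity: (three 7.92 kg packs = 23.76 kg) + (two 12.12 kg packs = 24.24 kg) = 48 kg.
48 kg ≤ 50 kg (rail limit, Class 4.2) — within limit.
The segregation rule (Class 3 with Class 9) does not apply to Class 3 with Class 4.2.

No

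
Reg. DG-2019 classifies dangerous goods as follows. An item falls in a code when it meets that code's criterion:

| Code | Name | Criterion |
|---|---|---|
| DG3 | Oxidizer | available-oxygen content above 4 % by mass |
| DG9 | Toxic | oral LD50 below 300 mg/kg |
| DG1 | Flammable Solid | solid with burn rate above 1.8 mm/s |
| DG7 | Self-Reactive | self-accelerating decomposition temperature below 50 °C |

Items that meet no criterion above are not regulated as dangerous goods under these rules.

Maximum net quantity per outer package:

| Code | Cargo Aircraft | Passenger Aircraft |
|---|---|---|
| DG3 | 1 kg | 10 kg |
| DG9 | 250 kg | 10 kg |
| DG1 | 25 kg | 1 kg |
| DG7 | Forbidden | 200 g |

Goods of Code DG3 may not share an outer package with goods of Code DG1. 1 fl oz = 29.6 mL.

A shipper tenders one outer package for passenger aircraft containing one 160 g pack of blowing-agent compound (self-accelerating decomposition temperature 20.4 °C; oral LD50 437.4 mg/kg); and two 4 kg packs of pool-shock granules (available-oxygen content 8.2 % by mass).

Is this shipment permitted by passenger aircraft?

The blowing-agent compound has self-accelerating decomposition temperature 20.4 °C, which is < 50 °C, so it is Code DG7 (Self-Reactive).
Available-oxygen content 8.2 % by mass meets the Code DG3 criterion (Oxidizer), so the pool-shock granules are Code DG3.
Code DG3 quantity: two 4 kg packs = 8 kg.
8 kg is within the passenger aircraft limit of 10 kg for Code DG3.
Code DG7 quantity: 160 g.
160 g is within the passenger aircraft limit of 200 g for Code DG7.
The segregation rule (Code DG3 with Code DG1) does not apply to Code DG3 with Code DG7.
Every hazard code is within its passenger aircraft limit and no segregation rule is violated.

Yes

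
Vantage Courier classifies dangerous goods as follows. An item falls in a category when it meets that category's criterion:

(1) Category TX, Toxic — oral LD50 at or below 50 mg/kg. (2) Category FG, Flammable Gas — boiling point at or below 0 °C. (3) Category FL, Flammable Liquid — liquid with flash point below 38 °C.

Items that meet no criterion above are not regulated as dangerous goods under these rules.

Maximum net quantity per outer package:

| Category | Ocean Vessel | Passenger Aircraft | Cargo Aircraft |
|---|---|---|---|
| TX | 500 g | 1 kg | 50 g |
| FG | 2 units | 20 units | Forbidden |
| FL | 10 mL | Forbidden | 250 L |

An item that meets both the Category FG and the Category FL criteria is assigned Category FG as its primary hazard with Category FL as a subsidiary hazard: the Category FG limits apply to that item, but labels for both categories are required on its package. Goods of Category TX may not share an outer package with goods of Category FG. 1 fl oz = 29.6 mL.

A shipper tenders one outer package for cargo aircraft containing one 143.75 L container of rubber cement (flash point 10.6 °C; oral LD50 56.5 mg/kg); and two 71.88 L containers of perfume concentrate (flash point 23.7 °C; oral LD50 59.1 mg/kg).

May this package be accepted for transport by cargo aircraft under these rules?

No

Rubber cement: flash point 10.6 °C < 38 °C → Category FL (Flammable Liquid).
The perfume concentrate has flash point 23.7 °C, which is < 38 °C, so it is Category FL (Flammable Liquid).
Category FL net quantity: 143.75 L + (two 71.88 L containers = 143.76 L) = 287.51 L.
287.51 L exceeds the cargo aircraft limit of 250 L for Category FL.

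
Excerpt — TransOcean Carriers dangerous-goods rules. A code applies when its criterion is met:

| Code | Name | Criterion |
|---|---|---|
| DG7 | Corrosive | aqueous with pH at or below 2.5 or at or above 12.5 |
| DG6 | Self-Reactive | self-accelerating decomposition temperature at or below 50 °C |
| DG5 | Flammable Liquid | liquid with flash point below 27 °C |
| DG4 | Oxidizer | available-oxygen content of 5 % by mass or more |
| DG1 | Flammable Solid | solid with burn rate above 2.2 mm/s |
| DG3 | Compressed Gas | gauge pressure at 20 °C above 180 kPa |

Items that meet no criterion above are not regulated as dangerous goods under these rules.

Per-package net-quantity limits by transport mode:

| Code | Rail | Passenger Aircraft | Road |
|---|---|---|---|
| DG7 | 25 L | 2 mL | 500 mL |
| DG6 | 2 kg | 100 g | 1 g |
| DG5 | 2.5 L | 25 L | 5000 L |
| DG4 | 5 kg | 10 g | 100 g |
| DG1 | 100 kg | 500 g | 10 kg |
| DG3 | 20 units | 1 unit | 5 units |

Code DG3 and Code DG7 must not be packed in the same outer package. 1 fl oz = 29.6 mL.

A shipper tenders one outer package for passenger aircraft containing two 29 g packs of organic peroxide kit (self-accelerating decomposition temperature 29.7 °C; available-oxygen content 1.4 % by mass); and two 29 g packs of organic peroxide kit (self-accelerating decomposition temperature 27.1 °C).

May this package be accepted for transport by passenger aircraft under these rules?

With self-accelerating decomposition temperature 29.7 °C (≤ 50 °C), the organic peroxide kit falls in Code DG6.
With self-accelerating decomposition temperature 27.1 °C (≤ 50 °C), the organic peroxide kit falls in Code DG6.
Total Code DG6: (two 29 g packs = 58 g) + (two 29 g packs = 58 g) = 116 g.
116 g exceeds the passenger aircraft limit of 100 g for Code DG6.

No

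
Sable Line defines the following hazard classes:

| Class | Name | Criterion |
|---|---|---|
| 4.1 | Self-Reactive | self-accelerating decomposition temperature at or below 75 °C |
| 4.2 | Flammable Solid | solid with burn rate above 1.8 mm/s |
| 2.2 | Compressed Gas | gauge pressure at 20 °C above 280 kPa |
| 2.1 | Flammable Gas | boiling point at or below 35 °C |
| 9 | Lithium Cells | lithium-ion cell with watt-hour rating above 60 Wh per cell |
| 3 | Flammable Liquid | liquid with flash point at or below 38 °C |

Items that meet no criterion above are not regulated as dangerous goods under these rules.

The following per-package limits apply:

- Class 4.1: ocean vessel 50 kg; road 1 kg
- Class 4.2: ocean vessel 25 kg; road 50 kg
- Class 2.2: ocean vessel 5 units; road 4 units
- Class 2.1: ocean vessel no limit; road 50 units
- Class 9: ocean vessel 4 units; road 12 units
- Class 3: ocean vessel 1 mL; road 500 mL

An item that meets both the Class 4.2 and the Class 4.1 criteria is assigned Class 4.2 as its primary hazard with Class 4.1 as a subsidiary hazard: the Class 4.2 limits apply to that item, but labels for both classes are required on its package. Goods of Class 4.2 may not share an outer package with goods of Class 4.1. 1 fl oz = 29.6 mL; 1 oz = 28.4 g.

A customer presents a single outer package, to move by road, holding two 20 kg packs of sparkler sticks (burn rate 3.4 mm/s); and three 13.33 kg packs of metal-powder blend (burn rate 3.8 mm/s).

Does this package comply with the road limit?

Sparkler sticks: burn rate 3.4 mm/s > 1.8 mm/s → Class 4.2 (Flammable Solid).
Burn rate 3.8 mm/s meets the Class 4.2 criterion (Flammable Solid), so the metal-powder blend is Class 4.2.
Class 4.2 net quantity: (two 20 kg packs = 40 kg) + (three 13.33 kg packs = 39.99 kg) = 79.99 kg.
79.99 kg > 50 kg (road limit, Class 4.2) — over the limit.

No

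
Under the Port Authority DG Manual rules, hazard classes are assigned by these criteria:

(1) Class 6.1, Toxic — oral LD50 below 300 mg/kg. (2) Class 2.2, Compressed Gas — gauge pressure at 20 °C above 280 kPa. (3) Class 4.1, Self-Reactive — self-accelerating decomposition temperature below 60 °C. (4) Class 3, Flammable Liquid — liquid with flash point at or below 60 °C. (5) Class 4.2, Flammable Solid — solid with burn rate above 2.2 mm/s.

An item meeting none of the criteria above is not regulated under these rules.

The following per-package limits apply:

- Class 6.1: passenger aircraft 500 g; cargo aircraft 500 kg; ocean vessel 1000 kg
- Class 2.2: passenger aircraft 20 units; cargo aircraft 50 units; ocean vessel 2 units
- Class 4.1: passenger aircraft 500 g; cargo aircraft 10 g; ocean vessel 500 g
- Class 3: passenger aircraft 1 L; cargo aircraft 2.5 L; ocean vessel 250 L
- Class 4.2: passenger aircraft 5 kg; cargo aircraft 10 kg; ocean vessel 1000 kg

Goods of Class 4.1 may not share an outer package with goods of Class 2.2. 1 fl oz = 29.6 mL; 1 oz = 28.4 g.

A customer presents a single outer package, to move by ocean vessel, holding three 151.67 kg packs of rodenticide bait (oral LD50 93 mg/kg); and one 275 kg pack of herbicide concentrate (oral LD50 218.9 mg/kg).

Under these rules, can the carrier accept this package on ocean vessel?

With oral LD50 93 mg/kg (< 300 mg/kg), the rodenticide bait falls in Class 6.1.
Oral LD50 218.9 mg/kg meets the Class 6.1 criterion (Toxic), so the herbicide concentrate is Class 6.1.
Total Class 6.1: (three 151.67 kg packs = 455.01 kg) + 275 kg = 730.01 kg.
730.01 kg is within the ocean vessel limit of 1000 kg for Class 6.1.

Yes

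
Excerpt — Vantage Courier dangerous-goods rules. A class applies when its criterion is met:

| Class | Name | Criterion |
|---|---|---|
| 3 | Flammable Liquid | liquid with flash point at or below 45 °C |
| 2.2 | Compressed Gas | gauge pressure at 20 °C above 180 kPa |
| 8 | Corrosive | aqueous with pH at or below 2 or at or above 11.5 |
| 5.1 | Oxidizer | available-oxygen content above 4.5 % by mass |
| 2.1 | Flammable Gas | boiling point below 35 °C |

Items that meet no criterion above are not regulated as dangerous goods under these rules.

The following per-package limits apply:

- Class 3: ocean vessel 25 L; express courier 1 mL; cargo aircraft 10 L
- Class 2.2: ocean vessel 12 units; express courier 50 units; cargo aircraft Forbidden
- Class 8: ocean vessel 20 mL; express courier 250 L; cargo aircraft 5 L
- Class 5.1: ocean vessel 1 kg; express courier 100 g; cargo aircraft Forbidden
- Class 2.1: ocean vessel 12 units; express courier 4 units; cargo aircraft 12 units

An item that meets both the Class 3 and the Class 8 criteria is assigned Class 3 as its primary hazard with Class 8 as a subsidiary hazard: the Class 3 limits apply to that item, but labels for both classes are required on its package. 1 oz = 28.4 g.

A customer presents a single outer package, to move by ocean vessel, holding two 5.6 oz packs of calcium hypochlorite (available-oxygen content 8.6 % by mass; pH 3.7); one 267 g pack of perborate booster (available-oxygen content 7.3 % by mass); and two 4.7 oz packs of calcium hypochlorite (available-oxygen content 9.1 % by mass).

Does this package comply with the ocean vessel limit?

The calcium hypochlorite has available-oxygen content 8.6 % by mass, which is > 4.5 % by mass, so it is Class 5.1 (Oxidizer).
The perborate booster has available-oxygen content 7.3 % by mass, which is > 4.5 % by mass, so it is Class 5.1 (Oxidizer).
With available-oxygen content 9.1 % by mass (> 4.5 % by mass), the calcium hypochlorite falls in Class 5.1.
Class 5.1 net quantity: (two 5.6 oz packs = 318.08 g) + 267 g + (two 4.7 oz packs = 266.96 g) = 852.04 g.
852.04 g ≤ 1 kg (ocean vessel limit, Class 5.1) — within limit.

Yes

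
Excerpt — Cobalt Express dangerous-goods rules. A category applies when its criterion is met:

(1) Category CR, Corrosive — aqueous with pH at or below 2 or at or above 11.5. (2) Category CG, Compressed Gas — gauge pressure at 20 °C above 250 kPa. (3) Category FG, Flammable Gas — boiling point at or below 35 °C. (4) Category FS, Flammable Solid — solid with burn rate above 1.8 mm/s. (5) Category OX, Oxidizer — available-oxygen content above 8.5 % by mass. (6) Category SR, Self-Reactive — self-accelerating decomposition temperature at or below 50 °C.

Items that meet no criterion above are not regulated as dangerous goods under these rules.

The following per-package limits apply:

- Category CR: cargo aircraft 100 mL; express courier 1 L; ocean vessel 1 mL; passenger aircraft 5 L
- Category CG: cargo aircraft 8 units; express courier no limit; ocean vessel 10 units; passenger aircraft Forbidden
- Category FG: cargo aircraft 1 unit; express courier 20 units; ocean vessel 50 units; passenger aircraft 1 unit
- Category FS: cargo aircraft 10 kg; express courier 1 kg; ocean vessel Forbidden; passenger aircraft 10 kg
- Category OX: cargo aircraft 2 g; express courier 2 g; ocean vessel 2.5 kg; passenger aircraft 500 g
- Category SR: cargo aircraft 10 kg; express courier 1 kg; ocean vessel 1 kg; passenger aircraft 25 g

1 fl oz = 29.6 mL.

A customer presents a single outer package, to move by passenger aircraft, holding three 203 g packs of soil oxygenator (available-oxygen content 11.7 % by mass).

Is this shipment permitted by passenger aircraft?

Soil oxygenator: available-oxygen content 11.7 % by mass > 8.5 % by mass → Category OX (Oxidizer).
Category OX quantity: three 203 g packs = 609 g.
609 g > 500 g (passenger aircraft limit, Category OX) — over the limit.

No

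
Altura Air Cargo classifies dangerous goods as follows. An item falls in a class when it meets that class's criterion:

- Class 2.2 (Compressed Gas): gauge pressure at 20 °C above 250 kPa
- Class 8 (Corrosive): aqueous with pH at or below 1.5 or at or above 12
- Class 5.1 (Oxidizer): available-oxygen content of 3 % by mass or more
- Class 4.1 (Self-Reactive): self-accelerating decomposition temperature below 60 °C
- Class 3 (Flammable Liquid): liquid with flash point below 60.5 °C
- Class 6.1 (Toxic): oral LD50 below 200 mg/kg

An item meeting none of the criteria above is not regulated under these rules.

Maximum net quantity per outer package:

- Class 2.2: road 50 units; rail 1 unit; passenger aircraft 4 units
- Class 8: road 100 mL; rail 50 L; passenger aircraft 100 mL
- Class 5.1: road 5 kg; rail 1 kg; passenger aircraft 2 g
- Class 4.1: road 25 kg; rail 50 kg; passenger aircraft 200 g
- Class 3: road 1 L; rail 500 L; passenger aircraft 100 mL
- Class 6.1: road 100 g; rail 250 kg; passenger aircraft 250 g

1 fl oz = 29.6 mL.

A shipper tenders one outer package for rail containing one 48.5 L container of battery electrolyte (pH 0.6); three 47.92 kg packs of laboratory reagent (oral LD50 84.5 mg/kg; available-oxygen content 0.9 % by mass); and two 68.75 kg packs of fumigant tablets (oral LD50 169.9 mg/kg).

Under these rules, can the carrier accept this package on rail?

No

With pH 0.6 (≤ 1.5), the battery electrolyte falls in Class 8.
Oral LD50 84.5 mg/kg meets the Class 6.1 criterion (Toxic), so the laboratory reagent is Class 6.1.
Fumigant tablets: oral LD50 169.9 mg/kg < 200 mg/kg → Class 6.1 (Toxic).
Class 6.1 net quantity: (three 47.92 kg packs = 143.76 kg) + (two 68.75 kg packs = 137.5 kg) = 281.26 kg.
That exceeds the Class 6.1 rail limit of 250 kg.
Class 8 quantity: 48.5 L.
48.5 L ≤ 50 L (rail limit, Class 8) — within limit.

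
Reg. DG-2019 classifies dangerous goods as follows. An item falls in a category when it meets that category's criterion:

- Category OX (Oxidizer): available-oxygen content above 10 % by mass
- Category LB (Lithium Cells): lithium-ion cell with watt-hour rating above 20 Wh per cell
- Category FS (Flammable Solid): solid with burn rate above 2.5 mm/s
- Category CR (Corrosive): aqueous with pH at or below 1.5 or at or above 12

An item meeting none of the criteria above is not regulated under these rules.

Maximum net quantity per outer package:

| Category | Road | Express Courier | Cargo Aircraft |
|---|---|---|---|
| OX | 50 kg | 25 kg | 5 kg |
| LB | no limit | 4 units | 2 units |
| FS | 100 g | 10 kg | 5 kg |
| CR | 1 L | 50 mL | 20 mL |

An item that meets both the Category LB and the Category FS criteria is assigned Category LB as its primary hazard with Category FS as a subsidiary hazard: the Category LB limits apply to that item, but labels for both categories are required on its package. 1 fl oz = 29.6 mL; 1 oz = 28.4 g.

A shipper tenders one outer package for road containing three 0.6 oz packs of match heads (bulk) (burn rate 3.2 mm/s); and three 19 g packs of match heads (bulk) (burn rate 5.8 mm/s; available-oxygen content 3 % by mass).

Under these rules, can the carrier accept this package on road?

The match heads (bulk) have burn rate 3.2 mm/s, which is > 2.5 mm/s, so they are Category FS (Flammable Solid).
Match heads (bulk): burn rate 5.8 mm/s > 2.5 mm/s → Category FS (Flammable Solid).
Category FS net quantity: (three 0.6 oz packs = 51.12 g) + (three 19 g packs = 57 g) = 108.12 g.
108.12 g exceeds the road limit of 100 g for Category FS.

No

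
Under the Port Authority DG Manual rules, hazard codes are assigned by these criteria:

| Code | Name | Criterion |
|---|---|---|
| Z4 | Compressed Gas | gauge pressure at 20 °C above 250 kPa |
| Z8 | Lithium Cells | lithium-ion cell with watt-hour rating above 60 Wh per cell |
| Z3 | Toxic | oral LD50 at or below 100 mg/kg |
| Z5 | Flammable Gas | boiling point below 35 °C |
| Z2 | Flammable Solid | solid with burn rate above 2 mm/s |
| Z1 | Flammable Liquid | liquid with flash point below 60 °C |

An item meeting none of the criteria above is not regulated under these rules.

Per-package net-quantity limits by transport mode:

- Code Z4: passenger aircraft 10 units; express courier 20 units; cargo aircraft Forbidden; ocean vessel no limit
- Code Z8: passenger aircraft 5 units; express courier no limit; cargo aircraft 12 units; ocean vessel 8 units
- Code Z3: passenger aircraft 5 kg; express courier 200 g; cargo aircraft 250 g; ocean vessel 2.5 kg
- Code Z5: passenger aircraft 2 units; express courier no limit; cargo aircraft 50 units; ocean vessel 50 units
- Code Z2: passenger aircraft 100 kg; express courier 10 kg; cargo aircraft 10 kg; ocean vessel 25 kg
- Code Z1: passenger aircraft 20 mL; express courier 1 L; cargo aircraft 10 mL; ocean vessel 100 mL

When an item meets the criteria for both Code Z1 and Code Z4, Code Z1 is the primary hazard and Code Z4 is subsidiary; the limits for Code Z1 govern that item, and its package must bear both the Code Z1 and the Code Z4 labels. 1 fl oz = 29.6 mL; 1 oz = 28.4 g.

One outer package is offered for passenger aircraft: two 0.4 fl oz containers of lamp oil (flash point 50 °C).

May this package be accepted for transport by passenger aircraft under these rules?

With flash point 50 °C (< 60 °C), the lamp oil falls in Code Z1.
Code Z1 quantity: two 0.4 fl oz containers = 23.68 mL.
23.68 mL exceeds the passenger aircraft limit of 20 mL for Code Z1.

No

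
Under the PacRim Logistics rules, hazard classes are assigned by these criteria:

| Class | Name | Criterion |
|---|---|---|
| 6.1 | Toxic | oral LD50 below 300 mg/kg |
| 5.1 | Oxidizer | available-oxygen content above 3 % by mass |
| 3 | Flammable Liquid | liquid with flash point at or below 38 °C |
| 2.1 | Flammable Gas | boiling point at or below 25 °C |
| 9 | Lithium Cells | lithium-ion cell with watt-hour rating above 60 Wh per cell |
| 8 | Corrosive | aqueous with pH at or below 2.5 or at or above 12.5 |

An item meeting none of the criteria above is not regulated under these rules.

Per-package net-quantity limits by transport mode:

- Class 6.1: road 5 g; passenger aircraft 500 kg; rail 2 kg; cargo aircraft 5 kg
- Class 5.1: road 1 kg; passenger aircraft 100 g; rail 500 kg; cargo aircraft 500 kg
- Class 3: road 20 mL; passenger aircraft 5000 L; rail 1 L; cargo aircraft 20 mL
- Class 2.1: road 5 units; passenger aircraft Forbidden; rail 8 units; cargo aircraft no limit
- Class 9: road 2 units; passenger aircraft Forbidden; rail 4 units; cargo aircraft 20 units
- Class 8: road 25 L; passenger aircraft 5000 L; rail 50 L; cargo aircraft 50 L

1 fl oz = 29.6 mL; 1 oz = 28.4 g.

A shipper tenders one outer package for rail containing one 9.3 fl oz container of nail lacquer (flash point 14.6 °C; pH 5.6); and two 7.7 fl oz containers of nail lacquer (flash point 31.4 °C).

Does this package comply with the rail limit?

Yes

The nail lacquer has flash point 14.6 °C, which is ≤ 38 °C, so it is Class 3 (Flammable Liquid).
Nail lacquer: flash point 31.4 °C ≤ 38 °C → Class 3 (Flammable Liquid).
Class 3 net quantity: (one 9.3 fl oz container = 275.28 mL) + (two 7.7 fl oz containers = 455.84 mL) = 731.12 mL.
731.12 mL ≤ 1 L (rail limit, Class 3) — within limit.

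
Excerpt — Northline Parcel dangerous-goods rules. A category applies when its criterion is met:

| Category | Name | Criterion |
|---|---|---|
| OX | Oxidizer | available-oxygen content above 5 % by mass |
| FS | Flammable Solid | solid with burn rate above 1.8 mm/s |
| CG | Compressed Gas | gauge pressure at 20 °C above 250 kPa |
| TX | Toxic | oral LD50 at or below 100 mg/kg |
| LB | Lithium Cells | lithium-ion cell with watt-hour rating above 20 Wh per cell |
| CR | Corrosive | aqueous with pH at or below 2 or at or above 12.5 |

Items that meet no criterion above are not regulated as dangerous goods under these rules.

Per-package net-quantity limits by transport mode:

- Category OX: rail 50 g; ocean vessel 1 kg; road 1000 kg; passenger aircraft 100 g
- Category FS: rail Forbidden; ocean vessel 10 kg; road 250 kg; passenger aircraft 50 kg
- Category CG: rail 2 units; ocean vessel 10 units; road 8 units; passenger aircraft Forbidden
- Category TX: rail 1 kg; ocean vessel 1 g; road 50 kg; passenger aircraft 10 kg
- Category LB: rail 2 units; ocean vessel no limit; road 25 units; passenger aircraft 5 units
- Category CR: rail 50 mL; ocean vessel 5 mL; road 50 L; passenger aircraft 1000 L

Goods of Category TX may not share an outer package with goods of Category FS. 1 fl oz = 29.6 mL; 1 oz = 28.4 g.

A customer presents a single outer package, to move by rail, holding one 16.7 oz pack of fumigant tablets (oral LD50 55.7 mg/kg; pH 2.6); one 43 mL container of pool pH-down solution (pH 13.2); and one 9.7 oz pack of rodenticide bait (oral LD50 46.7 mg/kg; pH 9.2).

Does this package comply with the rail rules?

With oral LD50 55.7 mg/kg (≤ 100 mg/kg), the fumigant tablets fall in Category TX.
The pool pH-down solution has pH 13.2, which is ≥ 12.5, so it is Category CR (Corrosive).
With oral LD50 46.7 mg/kg (≤ 100 mg/kg), the rodenticide bait falls in Category TX.
Category TX net quantity: (one 16.7 oz pack = 474.28 g) + (one 9.7 oz pack = 275.48 g) = 749.76 g.
749.76 g ≤ 1 kg (rail limit, Category TX) — within limit.
Category CR quantity: 43 mL.
43 mL ≤ 50 mL (rail limit, Category CR) — within limit.
The segregation rule (Category TX with Category FS) does not apply to Category TX with Category CR.
Every hazard category is within its rail limit and no segregation rule is violated.

Yes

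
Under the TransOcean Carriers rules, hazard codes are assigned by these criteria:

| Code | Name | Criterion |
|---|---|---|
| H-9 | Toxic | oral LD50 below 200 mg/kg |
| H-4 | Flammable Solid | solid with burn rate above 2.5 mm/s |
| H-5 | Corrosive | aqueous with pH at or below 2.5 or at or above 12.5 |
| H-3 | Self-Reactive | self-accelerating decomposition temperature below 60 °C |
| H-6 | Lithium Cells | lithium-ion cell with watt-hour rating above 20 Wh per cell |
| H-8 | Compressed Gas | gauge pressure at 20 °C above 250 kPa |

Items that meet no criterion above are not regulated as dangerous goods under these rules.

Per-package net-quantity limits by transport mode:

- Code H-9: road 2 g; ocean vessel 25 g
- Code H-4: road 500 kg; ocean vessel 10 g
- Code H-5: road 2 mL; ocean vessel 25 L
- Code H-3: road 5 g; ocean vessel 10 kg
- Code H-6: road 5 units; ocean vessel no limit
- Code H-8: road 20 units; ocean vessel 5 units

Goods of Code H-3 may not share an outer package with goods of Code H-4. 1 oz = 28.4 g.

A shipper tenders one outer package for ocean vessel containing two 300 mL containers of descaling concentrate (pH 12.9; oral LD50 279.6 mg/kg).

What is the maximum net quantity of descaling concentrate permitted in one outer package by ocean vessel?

With pH 12.9 (≥ 12.5), the descaling concentrate falls in Code H-5.
The ocean vessel limit for Code H-5 is 25 L.

25 L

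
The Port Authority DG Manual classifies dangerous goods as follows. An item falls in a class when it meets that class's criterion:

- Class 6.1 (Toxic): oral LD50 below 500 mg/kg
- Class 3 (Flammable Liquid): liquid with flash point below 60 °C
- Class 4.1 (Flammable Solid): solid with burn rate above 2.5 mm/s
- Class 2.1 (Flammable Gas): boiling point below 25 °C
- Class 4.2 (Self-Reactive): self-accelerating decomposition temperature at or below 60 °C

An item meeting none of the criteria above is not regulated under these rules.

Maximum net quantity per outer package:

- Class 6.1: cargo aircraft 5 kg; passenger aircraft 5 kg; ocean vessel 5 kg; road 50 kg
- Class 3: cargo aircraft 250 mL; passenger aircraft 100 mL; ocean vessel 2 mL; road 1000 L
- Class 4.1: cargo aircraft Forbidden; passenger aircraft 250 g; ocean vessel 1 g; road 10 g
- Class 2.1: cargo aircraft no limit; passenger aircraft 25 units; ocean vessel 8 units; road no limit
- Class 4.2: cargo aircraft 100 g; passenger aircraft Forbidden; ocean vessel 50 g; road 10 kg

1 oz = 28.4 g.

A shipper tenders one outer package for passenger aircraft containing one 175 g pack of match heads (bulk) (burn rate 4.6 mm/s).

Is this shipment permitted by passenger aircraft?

Yes

With burn rate 4.6 mm/s (> 2.5 mm/s), the match heads (bulk) fall in Class 4.1.
Class 4.1 quantity: 175 g.
175 g ≤ 250 g (passenger aircraft limit, Class 4.1) — within limit.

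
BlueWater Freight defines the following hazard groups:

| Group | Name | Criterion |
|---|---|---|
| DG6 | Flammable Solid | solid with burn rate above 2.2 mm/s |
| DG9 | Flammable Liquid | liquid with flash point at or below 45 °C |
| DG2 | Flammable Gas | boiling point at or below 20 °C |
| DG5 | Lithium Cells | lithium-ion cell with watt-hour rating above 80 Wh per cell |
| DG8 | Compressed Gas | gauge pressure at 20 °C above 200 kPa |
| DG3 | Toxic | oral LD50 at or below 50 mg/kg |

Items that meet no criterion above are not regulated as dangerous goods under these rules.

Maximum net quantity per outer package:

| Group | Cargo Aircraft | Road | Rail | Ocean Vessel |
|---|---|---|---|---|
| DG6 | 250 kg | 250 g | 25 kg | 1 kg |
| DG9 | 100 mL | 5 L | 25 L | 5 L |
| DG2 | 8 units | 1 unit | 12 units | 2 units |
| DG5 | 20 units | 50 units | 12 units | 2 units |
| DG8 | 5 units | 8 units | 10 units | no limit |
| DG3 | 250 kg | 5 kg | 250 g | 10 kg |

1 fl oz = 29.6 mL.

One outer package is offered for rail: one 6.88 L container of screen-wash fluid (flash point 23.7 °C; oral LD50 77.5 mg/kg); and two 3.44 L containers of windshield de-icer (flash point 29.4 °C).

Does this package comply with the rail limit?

With flash point 23.7 °C (≤ 45 °C), the screen-wash fluid falls in Group DG9.
With flash point 29.4 °C (≤ 45 °C), the windshield de-icer falls in Group DG9.
Total Group DG9: 6.88 L + (two 3.44 L containers = 6.88 L) = 13.76 L.
13.76 L is within the rail limit of 25 L for Group DG9.

Yes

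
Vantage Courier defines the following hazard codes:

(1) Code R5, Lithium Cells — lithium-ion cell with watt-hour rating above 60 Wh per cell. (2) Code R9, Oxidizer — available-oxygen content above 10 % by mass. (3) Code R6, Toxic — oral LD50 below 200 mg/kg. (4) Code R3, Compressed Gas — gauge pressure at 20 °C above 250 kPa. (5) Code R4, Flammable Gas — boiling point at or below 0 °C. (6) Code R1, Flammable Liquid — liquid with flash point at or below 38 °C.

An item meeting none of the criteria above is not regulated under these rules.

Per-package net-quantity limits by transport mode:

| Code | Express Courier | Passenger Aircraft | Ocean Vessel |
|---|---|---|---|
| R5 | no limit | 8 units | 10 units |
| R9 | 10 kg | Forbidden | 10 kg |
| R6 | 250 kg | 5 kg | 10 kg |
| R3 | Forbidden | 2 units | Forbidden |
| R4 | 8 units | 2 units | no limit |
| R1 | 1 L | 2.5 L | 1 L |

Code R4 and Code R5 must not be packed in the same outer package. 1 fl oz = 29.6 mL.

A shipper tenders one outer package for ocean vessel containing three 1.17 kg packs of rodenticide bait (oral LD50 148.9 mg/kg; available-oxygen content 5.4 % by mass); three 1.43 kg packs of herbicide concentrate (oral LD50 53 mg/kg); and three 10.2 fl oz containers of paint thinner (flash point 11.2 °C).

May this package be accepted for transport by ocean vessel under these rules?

Yes

Rodenticide bait: oral LD50 148.9 mg/kg < 200 mg/kg → Code R6 (Toxic).
With oral LD50 53 mg/kg (< 200 mg/kg), the herbicide concentrate falls in Code R6.
Paint thinner: flash point 11.2 °C ≤ 38 °C → Code R1 (Flammable Liquid).
Code R6 net quantity: (three 1.17 kg packs = 3.51 kg) + (three 1.43 kg packs = 4.29 kg) = 7.8 kg.
That is within the Code R6 ocean vessel limit of 10 kg.
Code R1 quantity: three 10.2 fl oz containers = 905.76 mL.
905.76 mL ≤ 1 L (ocean vessel limit, Code R1) — within limit.
The segregation rule (Code R4 with Code R5) does not apply to Code R6 with Code R1.
Every hazard code is within its ocean vessel limit and no segregation rule is violated.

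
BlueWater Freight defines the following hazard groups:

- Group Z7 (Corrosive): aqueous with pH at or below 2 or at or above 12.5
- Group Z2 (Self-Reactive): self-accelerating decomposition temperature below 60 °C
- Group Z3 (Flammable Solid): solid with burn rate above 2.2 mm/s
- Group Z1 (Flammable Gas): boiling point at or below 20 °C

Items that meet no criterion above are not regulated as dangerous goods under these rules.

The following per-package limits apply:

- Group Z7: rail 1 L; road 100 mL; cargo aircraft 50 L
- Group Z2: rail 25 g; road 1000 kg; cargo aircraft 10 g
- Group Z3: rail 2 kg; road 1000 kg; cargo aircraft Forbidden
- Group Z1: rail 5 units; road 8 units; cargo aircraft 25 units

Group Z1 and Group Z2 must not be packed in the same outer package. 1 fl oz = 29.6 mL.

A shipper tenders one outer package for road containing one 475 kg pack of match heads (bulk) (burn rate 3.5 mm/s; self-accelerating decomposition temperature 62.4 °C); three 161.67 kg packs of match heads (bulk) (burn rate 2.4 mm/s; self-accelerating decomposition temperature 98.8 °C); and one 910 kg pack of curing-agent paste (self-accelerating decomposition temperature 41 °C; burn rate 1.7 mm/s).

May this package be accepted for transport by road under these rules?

Yes

The match heads (bulk) have burn rate 3.5 mm/s, which is > 2.2 mm/s, so they are Group Z3 (Flammable Solid).
Match heads (bulk): burn rate 2.4 mm/s > 2.2 mm/s → Group Z3 (Flammable Solid).
With self-accelerating decomposition temperature 41 °C (< 60 °C), the curing-agent paste falls in Group Z2.
Group Z3 net quantity: 475 kg + (three 161.67 kg packs = 485.01 kg) = 960.01 kg.
960.01 kg ≤ 1000 kg (road limit, Group Z3) — within limit.
Group Z2 quantity: 910 kg.
910 kg is within the road limit of 1000 kg for Group Z2.
The segregation rule (Group Z1 with Group Z2) does not apply to Group Z3 with Group Z2.
Every hazard group is within its road limit and no segregation rule is violated.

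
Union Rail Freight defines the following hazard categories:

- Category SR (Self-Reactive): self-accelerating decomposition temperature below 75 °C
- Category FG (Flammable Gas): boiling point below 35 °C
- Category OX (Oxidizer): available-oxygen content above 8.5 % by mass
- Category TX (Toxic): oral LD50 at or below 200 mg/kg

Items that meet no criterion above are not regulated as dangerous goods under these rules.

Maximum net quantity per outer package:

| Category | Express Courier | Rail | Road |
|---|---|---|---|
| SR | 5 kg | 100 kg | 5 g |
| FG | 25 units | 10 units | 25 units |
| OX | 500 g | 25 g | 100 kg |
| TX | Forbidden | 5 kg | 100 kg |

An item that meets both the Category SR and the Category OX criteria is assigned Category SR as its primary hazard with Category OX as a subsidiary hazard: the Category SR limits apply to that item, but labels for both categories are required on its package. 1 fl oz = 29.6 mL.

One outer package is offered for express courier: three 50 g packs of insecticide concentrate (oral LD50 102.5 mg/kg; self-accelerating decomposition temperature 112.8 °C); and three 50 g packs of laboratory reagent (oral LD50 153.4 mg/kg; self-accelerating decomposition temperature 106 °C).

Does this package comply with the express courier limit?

No

The insecticide concentrate has oral LD50 102.5 mg/kg, which is ≤ 200 mg/kg, so it is Category TX (Toxic).
Laboratory reagent: oral LD50 153.4 mg/kg ≤ 200 mg/kg → Category TX (Toxic).
Category TX net quantity: (three 50 g packs = 150 g) + (three 50 g packs = 150 g) = 300 g.
Category TX is Forbidden by express courier.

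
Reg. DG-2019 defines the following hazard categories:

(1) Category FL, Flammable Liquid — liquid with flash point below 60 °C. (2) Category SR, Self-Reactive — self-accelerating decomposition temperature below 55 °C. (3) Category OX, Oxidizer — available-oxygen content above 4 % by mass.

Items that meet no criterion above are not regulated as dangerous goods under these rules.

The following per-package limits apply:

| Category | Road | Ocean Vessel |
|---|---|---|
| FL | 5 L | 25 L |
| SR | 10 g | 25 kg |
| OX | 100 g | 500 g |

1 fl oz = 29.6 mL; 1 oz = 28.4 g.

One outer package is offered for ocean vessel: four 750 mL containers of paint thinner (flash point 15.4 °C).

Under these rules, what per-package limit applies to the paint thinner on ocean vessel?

25 L

Paint thinner: flash point 15.4 °C < 60 °C → Category FL (Flammable Liquid).
The ocean vessel limit for Category FL is 25 L.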